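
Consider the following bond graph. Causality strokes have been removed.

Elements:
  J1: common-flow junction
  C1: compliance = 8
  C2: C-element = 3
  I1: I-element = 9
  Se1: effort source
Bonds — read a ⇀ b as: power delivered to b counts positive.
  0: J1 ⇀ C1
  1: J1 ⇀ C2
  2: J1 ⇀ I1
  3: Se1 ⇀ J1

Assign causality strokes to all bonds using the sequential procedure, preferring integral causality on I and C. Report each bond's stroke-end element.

#0 stroke→J1
#1 stroke→J1
#2 stroke→I1
#3 stroke→J1

bond 3 stroke at J1  (Se1 fixes effort; stroke away)
bond 0 stroke at J1  (C1 integral (e out))
bond 1 stroke at J1  (C2: C, integral causality)
bond 2 stroke at I1  (only one flow-in slot at J1)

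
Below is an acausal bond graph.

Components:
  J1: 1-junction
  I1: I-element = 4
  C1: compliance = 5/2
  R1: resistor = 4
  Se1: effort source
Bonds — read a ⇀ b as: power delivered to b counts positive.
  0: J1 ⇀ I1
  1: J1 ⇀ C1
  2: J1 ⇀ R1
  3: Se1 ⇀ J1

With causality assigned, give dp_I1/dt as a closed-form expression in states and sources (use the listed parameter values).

#3 stroke at J1  (Se1 fixes effort; stroke away)
#0 stroke at I1  (prefer integral on I1)
#1 stroke at J1  (1-jn J1 has f-setter on 0)
#2 stroke at J1  (common-f at J1 fixed by 0)

dp_I1/dt = E_Se1 - p_I1 - 2*q_C1/5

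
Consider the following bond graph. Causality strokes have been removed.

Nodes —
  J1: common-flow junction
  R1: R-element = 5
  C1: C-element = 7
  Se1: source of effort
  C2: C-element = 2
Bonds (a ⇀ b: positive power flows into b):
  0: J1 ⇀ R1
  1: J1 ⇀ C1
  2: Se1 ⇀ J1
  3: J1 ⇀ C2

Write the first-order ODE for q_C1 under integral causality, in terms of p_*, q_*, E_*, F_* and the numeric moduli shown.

dq_C1/dt = E_Se1/5 - q_C1/35 - q_C2/10

β2 stroke→J1  (Se1 fixes effort; stroke away)
β1 stroke→J1  (C1: C, integral causality)
β3 stroke→J1  (C2: C, integral causality)
β0 stroke→R1  (J1 needs exactly one f-in)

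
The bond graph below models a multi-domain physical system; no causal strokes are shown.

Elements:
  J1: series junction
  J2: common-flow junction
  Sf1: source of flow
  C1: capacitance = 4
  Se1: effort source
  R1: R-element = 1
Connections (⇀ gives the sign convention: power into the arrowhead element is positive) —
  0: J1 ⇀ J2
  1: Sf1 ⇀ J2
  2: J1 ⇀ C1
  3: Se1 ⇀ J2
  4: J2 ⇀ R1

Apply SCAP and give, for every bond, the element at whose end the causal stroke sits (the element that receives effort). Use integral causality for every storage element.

bond 0 stroke→J2
bond 1 stroke→Sf1
bond 2 stroke→J1
bond 3 stroke→J2
bond 4 stroke→J2

#1 |Sf1  (Sf1 fixes flow; stroke at Sf1)
#3 |J2  (Se1 (Se) sets effort on bond)
#0 |J2  (common-f at J2 fixed by 1)
#4 |J2  (J2 flow already set via bond 1)
#2 |J1  (J1 flow already set via bond 0)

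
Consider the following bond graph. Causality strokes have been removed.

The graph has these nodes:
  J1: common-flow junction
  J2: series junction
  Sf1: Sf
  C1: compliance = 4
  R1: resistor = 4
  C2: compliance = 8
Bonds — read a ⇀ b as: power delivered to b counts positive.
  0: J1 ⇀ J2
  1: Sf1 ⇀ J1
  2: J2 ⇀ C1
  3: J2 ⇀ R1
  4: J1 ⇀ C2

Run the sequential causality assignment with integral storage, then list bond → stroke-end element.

b0 stroke at J1
b1 stroke at Sf1
b2 stroke at J2
b3 stroke at J2
b4 stroke at J1

b1 →Sf1  (Sf1 fixes flow; stroke at Sf1)
b0 →J1  (common-f at J1 fixed by 1)
b4 →J1  (common-f at J1 fixed by 1)
b2 →J2  (1-jn J2 has f-setter on 0)
b3 →J2  (J2: bond 0 brought flow, rest push out)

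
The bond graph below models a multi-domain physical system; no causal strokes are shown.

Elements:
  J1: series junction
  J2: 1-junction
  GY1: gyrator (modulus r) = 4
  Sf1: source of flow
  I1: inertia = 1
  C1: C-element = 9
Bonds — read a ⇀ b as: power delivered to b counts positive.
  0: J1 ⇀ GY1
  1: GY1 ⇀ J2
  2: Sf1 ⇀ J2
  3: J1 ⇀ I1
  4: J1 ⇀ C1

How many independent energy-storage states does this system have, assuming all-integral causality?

2  (C1, I1 all integral)

β2 stroke at Sf1  (Sf1 (Sf) sets flow on bond)
β1 stroke at J2  (common-f at J2 fixed by 2)
β0 stroke at J1  (GY1 both-in/both-out from 1)
β3 stroke at I1  (prefer integral on I1)
β4 stroke at J1  (1-jn J1 has f-setter on 3)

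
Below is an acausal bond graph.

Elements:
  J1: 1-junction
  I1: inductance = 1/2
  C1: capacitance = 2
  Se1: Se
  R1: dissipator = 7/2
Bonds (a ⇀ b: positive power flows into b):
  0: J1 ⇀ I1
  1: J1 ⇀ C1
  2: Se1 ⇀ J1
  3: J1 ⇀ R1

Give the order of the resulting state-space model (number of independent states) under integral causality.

2  (C1, I1 all integral)

b2 stroke at J1  (source Se1 imposes e)
b0 stroke at I1  (I1: I, integral causality)
b1 stroke at J1  (1-jn J1 has f-setter on 0)
b3 stroke at J1  (J1 flow already set via bond 0)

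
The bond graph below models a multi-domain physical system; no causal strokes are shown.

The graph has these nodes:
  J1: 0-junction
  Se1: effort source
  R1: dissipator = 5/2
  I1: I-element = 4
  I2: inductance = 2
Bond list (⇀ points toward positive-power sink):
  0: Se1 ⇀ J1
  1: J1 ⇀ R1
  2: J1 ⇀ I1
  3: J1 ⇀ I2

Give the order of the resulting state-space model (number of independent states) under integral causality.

2  (I1, I2 all integral)

β0 stroke→J1  (Se1 fixes effort; stroke away)
β1 stroke→R1  (common-e at J1 fixed by 0)
β2 stroke→I1  (J1: bond 0 brought effort, rest push out)
β3 stroke→I2  (J1: bond 0 brought effort, rest push out)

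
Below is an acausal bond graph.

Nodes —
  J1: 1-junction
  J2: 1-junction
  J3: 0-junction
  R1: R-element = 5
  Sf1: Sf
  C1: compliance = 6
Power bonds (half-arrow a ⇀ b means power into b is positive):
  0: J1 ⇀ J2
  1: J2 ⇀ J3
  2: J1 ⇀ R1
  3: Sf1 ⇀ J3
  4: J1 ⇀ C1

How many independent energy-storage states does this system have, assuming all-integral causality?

#3 stroke→Sf1  (Sf1 (Sf) sets flow on bond)
#1 stroke→J3  (J3: last free bond brings effort in)
#0 stroke→J2  (J2: bond 1 brought flow, rest push out)
#2 stroke→J1  (common-f at J1 fixed by 0)
#4 stroke→J1  (common-f at J1 fixed by 0)

1  (C1 all integral)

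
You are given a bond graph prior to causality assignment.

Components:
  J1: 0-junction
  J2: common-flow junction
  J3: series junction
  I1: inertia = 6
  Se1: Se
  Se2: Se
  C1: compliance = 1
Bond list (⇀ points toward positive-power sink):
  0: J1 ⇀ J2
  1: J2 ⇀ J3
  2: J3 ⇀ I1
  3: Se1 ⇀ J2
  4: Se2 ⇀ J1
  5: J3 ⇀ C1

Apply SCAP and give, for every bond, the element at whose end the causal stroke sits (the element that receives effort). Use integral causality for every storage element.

bond 3 |J2  (Se1 (Se) sets effort on bond)
bond 4 |J1  (Se2 (Se) sets effort on bond)
bond 0 |J2  (J1 effort already set via bond 4)
bond 1 |J3  (closing 1-jn rule on J2)
bond 2 |I1  (prefer integral on I1)
bond 5 |J3  (common-f at J3 fixed by 2)

#0 |J2
#1 |J3
#2 |I1
#3 |J2
#4 |J1
#5 |J3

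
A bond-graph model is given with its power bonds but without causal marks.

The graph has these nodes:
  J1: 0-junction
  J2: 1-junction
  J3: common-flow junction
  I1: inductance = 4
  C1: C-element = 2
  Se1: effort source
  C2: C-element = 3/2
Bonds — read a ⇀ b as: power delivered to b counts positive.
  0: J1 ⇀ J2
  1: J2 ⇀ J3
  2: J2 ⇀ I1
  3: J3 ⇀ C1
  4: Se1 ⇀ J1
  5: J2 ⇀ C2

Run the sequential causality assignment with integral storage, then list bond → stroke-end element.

β4 stroke at J1  (Se1 (Se) sets effort on bond)
β0 stroke at J2  (J1 effort already set via bond 4)
β2 stroke at I1  (I1: I, integral causality)
β1 stroke at J2  (common-f at J2 fixed by 2)
β5 stroke at J2  (J2 flow already set via bond 2)
β3 stroke at J3  (J3: bond 1 brought flow, rest push out)

β0 |J2
β1 |J2
β2 |I1
β3 |J3
β4 |J1
β5 |J2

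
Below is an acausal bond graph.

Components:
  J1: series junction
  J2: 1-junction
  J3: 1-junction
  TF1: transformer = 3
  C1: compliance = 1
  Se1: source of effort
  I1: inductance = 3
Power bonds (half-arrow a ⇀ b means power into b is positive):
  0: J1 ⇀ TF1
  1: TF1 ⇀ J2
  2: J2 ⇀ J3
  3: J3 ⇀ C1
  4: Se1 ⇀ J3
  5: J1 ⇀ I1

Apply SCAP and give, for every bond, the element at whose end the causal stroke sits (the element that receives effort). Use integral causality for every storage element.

β4 stroke→J3  (source Se1 imposes e)
β3 stroke→J3  (C1 outputs effort q/C1)
β2 stroke→J2  (closing 1-jn rule on J3)
β1 stroke→TF1  (J2: last free bond brings flow in)
β0 stroke→J1  (TF1: transformer flips bond 1)
β5 stroke→I1  (closing 1-jn rule on J1)

b0 →J1
b1 →TF1
b2 →J2
b3 →J3
b4 →J3
b5 →I1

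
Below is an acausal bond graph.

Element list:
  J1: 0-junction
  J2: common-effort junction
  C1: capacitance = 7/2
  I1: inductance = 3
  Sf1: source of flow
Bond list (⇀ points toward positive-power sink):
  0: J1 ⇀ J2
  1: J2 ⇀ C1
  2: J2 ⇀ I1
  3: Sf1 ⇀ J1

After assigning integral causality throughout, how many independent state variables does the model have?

β3 |Sf1  (Sf1: flow source, stroke at near end)
β0 |J1  (J1: last free bond brings effort in)
β1 |J2  (C1: C, integral causality)
β2 |I1  (common-e at J2 fixed by 1)

2  (C1, I1 all integral)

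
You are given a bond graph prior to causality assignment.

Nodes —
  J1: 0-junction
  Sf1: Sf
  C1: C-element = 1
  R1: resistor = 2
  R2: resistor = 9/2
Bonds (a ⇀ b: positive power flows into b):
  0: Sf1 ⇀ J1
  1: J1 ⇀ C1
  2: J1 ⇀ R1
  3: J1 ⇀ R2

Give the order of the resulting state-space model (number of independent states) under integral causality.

β0 stroke at Sf1  (Sf1: flow source, stroke at near end)
β1 stroke at J1  (C1 integral (e out))
β2 stroke at R1  (0-jn J1 has e-setter on 1)
β3 stroke at R2  (common-e at J1 fixed by 1)

1  (C1 all integral)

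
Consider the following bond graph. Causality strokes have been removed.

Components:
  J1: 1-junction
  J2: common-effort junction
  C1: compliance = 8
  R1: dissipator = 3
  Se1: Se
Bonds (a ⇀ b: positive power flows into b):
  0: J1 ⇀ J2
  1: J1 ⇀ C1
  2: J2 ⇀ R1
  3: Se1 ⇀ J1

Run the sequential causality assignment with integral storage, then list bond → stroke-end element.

#3 stroke at J1  (source Se1 imposes e)
#1 stroke at J1  (C1 integral (e out))
#0 stroke at J2  (J1: last free bond brings flow in)
#2 stroke at R1  (J2 effort already set via bond 0)

β0 stroke at J2
β1 stroke at J1
β2 stroke at R1
β3 stroke at J1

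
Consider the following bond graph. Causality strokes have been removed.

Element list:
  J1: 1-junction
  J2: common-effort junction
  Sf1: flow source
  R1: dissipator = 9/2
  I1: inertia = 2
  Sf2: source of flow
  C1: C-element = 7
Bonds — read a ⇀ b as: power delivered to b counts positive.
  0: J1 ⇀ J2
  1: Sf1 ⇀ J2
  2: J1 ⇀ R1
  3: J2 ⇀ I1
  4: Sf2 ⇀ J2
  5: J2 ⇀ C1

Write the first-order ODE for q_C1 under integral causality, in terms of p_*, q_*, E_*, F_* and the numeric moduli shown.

dq_C1/dt = F_Sf1 + F_Sf2 - p_I1/2 - 2*q_C1/63

β1 stroke→Sf1  (Sf1: flow source, stroke at near end)
β4 stroke→Sf2  (Sf2: flow source, stroke at near end)
β3 stroke→I1  (prefer integral on I1)
β5 stroke→J2  (C1 integral (e out))
β0 stroke→J1  (J2: bond 5 brought effort, rest push out)
β2 stroke→R1  (J1 needs exactly one f-in)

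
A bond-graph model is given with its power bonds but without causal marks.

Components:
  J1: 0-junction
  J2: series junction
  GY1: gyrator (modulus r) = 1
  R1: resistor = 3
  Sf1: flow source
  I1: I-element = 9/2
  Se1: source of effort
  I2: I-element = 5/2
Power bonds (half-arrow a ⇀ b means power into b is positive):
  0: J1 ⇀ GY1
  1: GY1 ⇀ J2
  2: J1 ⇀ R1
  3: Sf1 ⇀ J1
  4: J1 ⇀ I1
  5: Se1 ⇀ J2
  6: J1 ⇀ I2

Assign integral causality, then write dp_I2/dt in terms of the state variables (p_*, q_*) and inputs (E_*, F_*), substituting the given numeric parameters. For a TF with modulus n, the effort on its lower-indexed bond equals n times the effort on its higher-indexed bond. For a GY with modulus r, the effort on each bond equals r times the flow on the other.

dp_I2/dt = 3*E_Se1 + 3*F_Sf1 - 2*p_I1/3 - 6*p_I2/5

bond 3 |Sf1  (Sf1 fixes flow; stroke at Sf1)
bond 5 |J2  (Se1 fixes effort; stroke away)
bond 1 |GY1  (closing 1-jn rule on J2)
bond 0 |GY1  (GY GY1: same side as bond 1)
bond 4 |I1  (I1 outputs flow p/I1)
bond 6 |I2  (I2 outputs flow p/I2)
bond 2 |J1  (closing 0-jn rule on J1)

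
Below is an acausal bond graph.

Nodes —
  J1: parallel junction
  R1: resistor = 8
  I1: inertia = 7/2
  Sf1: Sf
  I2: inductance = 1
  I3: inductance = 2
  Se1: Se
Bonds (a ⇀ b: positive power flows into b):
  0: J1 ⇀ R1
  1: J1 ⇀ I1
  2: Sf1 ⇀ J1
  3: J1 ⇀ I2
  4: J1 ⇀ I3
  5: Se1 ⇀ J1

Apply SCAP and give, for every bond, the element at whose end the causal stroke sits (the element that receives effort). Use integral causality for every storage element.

β0 →R1
β1 →I1
β2 →Sf1
β3 →I2
β4 →I3
β5 →J1

β2 |Sf1  (Sf1: flow source, stroke at near end)
β5 |J1  (source Se1 imposes e)
β0 |R1  (0-jn J1 has e-setter on 5)
β1 |I1  (common-e at J1 fixed by 5)
β3 |I2  (0-jn J1 has e-setter on 5)
β4 |I3  (J1: bond 5 brought effort, rest push out)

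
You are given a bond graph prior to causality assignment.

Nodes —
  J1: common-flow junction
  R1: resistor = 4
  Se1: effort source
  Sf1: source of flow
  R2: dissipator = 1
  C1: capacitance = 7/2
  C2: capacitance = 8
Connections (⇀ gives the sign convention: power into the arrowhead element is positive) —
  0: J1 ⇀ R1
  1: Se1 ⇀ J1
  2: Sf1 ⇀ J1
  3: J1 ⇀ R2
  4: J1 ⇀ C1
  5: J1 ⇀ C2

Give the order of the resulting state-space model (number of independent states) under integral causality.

2  (C1, C2 all integral)

b1 stroke→J1  (Se1: effort source, stroke at far end)
b2 stroke→Sf1  (Sf1: flow source, stroke at near end)
b0 stroke→J1  (J1: bond 2 brought flow, rest push out)
b3 stroke→J1  (1-jn J1 has f-setter on 2)
b4 stroke→J1  (J1 flow already set via bond 2)
b5 stroke→J1  (J1 flow already set via bond 2)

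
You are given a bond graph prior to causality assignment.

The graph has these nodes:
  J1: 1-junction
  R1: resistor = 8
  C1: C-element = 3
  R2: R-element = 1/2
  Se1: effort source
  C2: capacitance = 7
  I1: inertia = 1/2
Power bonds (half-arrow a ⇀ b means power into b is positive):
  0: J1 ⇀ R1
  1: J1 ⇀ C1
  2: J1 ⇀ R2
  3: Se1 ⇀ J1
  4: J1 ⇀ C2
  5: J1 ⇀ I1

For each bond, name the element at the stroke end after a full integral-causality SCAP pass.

β0 →J1
β1 →J1
β2 →J1
β3 →J1
β4 →J1
β5 →I1

bond 3 |J1  (Se1 (Se) sets effort on bond)
bond 1 |J1  (C1 integral (e out))
bond 4 |J1  (C2 integral (e out))
bond 5 |I1  (I1 outputs flow p/I1)
bond 0 |J1  (1-jn J1 has f-setter on 5)
bond 2 |J1  (1-jn J1 has f-setter on 5)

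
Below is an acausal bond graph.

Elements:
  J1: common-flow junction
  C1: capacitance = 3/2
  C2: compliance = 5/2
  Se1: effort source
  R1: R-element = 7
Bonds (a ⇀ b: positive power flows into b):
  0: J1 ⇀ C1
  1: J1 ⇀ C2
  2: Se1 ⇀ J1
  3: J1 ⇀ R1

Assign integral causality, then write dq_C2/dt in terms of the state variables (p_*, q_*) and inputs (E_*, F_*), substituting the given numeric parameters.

dq_C2/dt = E_Se1/7 - 2*q_C1/21 - 2*q_C2/35

bond 2 stroke→J1  (source Se1 imposes e)
bond 0 stroke→J1  (C1 outputs effort q/C1)
bond 1 stroke→J1  (C2: C, integral causality)
bond 3 stroke→R1  (J1 needs exactly one f-in)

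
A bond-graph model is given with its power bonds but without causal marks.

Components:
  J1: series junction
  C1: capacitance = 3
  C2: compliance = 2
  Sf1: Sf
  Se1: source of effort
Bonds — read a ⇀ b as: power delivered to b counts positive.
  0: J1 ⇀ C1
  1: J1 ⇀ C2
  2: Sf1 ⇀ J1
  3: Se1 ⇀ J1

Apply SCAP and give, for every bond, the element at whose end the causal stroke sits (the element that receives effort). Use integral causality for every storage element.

bond 0 |J1
bond 1 |J1
bond 2 |Sf1
bond 3 |J1

bond 2 stroke→Sf1  (Sf1 fixes flow; stroke at Sf1)
bond 3 stroke→J1  (Se1: effort source, stroke at far end)
bond 0 stroke→J1  (J1 flow already set via bond 2)
bond 1 stroke→J1  (J1 flow already set via bond 2)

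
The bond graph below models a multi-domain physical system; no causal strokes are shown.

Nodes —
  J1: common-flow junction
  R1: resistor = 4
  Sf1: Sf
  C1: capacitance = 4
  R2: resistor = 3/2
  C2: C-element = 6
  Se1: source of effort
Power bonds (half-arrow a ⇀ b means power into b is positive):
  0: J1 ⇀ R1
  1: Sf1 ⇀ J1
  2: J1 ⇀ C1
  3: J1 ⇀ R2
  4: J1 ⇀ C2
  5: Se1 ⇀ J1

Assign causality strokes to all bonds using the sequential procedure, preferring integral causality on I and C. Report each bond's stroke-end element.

bond 0 stroke→J1
bond 1 stroke→Sf1
bond 2 stroke→J1
bond 3 stroke→J1
bond 4 stroke→J1
bond 5 stroke→J1

b1 →Sf1  (source Sf1 imposes f)
b5 →J1  (source Se1 imposes e)
b0 →J1  (1-jn J1 has f-setter on 1)
b2 →J1  (1-jn J1 has f-setter on 1)
b3 →J1  (common-f at J1 fixed by 1)
b4 →J1  (common-f at J1 fixed by 1)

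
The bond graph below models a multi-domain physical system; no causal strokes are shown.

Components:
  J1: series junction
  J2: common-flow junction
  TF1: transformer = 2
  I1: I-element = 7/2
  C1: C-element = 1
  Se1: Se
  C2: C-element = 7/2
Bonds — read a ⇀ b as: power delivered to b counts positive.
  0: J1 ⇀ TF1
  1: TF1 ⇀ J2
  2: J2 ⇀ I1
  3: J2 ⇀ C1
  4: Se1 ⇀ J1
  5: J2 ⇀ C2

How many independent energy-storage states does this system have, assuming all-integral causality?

3  (C1, C2, I1 all integral)

bond 4 →J1  (Se1 (Se) sets effort on bond)
bond 0 →TF1  (J1 needs exactly one f-in)
bond 1 →J2  (TF1 one-in-one-out from 0)
bond 2 →I1  (I1: I, integral causality)
bond 3 →J2  (common-f at J2 fixed by 2)
bond 5 →J2  (J2: bond 2 brought flow, rest push out)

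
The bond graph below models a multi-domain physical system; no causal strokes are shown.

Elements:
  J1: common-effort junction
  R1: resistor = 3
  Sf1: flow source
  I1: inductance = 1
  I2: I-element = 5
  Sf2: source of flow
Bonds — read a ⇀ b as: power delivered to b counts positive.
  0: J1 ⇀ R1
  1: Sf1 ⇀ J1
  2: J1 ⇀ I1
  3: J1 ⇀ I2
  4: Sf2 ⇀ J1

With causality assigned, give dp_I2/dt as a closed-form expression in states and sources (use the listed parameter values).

β1 →Sf1  (Sf1 fixes flow; stroke at Sf1)
β4 →Sf2  (Sf2 fixes flow; stroke at Sf2)
β2 →I1  (prefer integral on I1)
β3 →I2  (I2 outputs flow p/I2)
β0 →J1  (J1 needs exactly one e-in)

dp_I2/dt = 3*F_Sf1 + 3*F_Sf2 - 3*p_I1 - 3*p_I2/5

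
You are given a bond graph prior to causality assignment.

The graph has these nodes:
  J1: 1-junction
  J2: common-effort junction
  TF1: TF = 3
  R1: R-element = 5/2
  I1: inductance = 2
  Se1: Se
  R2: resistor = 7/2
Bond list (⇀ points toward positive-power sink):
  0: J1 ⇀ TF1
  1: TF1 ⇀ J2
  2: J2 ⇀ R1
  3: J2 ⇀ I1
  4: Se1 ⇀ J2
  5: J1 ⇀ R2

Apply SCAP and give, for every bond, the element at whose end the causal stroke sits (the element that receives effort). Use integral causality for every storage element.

bond 0 stroke at J1
bond 1 stroke at TF1
bond 2 stroke at R1
bond 3 stroke at I1
bond 4 stroke at J2
bond 5 stroke at R2

β4 |J2  (source Se1 imposes e)
β1 |TF1  (J2: bond 4 brought effort, rest push out)
β2 |R1  (J2: bond 4 brought effort, rest push out)
β3 |I1  (0-jn J2 has e-setter on 4)
β0 |J1  (TF1: transformer flips bond 1)
β5 |R2  (J1: last free bond brings flow in)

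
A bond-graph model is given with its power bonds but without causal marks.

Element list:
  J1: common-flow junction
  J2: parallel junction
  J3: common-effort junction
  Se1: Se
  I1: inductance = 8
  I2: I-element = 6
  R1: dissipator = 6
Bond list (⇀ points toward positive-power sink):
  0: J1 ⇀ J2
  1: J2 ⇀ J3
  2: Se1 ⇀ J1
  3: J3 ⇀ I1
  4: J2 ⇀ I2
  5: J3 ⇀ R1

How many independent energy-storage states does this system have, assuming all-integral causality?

b2 stroke at J1  (Se1 fixes effort; stroke away)
b0 stroke at J2  (closing 1-jn rule on J1)
b1 stroke at J3  (J2: bond 0 brought effort, rest push out)
b4 stroke at I2  (common-e at J2 fixed by 0)
b3 stroke at I1  (common-e at J3 fixed by 1)
b5 stroke at R1  (J3: bond 1 brought effort, rest push out)

2  (I1, I2 all integral)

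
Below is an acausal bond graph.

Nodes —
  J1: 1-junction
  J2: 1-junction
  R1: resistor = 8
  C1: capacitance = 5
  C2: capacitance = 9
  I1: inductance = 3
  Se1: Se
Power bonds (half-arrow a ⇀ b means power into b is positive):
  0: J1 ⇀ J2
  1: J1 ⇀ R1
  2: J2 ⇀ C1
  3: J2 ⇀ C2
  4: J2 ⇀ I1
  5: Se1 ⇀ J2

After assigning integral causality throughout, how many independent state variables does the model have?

3  (C1, C2, I1 all integral)

β5 stroke→J2  (Se1 fixes effort; stroke away)
β2 stroke→J2  (C1 outputs effort q/C1)
β3 stroke→J2  (C2: C, integral causality)
β4 stroke→I1  (prefer integral on I1)
β0 stroke→J2  (1-jn J2 has f-setter on 4)
β1 stroke→J1  (1-jn J1 has f-setter on 0)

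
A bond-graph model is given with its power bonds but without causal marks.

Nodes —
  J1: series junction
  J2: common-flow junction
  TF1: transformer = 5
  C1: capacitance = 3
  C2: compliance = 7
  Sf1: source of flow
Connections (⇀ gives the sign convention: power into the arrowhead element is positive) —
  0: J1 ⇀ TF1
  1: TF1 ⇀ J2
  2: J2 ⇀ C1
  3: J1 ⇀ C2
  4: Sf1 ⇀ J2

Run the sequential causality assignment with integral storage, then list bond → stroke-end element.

β0 stroke at TF1
β1 stroke at J2
β2 stroke at J2
β3 stroke at J1
β4 stroke at Sf1

bond 4 stroke→Sf1  (source Sf1 imposes f)
bond 1 stroke→J2  (common-f at J2 fixed by 4)
bond 2 stroke→J2  (1-jn J2 has f-setter on 4)
bond 0 stroke→TF1  (TF TF1: opposite of bond 1)
bond 3 stroke→J1  (J1 flow already set via bond 0)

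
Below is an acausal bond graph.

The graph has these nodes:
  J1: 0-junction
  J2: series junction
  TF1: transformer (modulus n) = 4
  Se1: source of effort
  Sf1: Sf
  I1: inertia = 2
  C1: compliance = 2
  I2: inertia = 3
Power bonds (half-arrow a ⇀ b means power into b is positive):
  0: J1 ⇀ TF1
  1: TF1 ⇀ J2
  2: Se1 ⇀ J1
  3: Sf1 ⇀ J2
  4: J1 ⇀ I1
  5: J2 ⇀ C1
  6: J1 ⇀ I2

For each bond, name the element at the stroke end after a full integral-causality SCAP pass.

β0 stroke→TF1
β1 stroke→J2
β2 stroke→J1
β3 stroke→Sf1
β4 stroke→I1
β5 stroke→J2
β6 stroke→I2

#2 stroke→J1  (Se1: effort source, stroke at far end)
#3 stroke→Sf1  (Sf1: flow source, stroke at near end)
#0 stroke→TF1  (J1 effort already set via bond 2)
#4 stroke→I1  (0-jn J1 has e-setter on 2)
#6 stroke→I2  (J1 effort already set via bond 2)
#1 stroke→J2  (common-f at J2 fixed by 3)
#5 stroke→J2  (common-f at J2 fixed by 3)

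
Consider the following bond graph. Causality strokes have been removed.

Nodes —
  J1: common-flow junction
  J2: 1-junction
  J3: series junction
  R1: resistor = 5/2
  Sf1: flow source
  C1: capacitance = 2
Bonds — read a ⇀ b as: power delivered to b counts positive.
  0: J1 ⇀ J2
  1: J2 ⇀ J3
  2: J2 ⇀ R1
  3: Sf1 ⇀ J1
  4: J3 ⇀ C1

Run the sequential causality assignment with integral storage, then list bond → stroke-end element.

#3 →Sf1  (Sf1 (Sf) sets flow on bond)
#0 →J1  (common-f at J1 fixed by 3)
#1 →J2  (common-f at J2 fixed by 0)
#2 →J2  (common-f at J2 fixed by 0)
#4 →J3  (1-jn J3 has f-setter on 1)

#0 stroke at J1
#1 stroke at J2
#2 stroke at J2
#3 stroke at Sf1
#4 stroke at J3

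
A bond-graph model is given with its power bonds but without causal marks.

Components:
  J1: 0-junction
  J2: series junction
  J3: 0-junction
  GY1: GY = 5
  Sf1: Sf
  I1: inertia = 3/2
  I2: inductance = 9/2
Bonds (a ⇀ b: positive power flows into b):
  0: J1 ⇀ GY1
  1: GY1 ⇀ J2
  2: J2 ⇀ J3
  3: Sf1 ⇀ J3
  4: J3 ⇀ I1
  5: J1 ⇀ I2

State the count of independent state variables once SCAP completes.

2  (I1, I2 all integral)

β3 stroke→Sf1  (Sf1 fixes flow; stroke at Sf1)
β4 stroke→I1  (prefer integral on I1)
β2 stroke→J3  (closing 0-jn rule on J3)
β1 stroke→J2  (J2: bond 2 brought flow, rest push out)
β0 stroke→J1  (through GY1, causality inverts; strokes same side of GY1)
β5 stroke→I2  (J1 effort already set via bond 0)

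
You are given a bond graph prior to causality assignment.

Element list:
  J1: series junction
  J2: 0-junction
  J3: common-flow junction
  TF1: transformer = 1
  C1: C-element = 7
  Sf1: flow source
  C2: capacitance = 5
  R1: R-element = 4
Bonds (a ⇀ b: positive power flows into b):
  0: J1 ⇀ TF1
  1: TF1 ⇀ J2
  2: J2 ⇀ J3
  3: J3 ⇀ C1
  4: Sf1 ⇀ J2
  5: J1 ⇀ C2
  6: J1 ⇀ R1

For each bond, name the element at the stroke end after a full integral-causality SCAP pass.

b4 |Sf1  (Sf1 fixes flow; stroke at Sf1)
b3 |J3  (C1: C, integral causality)
b2 |J2  (only one flow-in slot at J3)
b1 |TF1  (J2: bond 2 brought effort, rest push out)
b0 |J1  (TF TF1: opposite of bond 1)
b5 |J1  (C2 outputs effort q/C2)
b6 |R1  (J1 needs exactly one f-in)

b0 |J1
b1 |TF1
b2 |J2
b3 |J3
b4 |Sf1
b5 |J1
b6 |R1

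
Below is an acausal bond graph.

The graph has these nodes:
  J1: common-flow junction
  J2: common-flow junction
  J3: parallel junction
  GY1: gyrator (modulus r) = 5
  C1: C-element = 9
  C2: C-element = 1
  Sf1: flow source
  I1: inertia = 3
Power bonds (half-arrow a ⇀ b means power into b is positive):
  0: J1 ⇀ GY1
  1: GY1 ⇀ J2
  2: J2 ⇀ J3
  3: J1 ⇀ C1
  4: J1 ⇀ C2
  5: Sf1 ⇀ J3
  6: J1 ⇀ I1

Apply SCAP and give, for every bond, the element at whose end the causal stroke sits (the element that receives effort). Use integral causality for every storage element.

b5 →Sf1  (source Sf1 imposes f)
b2 →J3  (closing 0-jn rule on J3)
b1 →J2  (1-jn J2 has f-setter on 2)
b0 →J1  (through GY1, causality inverts; strokes same side of GY1)
b3 →J1  (C1 outputs effort q/C1)
b4 →J1  (C2: C, integral causality)
b6 →I1  (only one flow-in slot at J1)

bond 0 →J1
bond 1 →J2
bond 2 →J3
bond 3 →J1
bond 4 →J1
bond 5 →Sf1
bond 6 →I1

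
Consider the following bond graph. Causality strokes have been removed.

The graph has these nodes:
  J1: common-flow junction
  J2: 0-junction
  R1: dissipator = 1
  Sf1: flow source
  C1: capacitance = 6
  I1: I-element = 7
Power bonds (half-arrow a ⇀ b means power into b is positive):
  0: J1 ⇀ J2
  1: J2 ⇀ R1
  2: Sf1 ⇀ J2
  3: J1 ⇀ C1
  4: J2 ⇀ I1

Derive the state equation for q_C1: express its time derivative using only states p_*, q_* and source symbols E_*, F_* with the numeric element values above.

dq_C1/dt = -F_Sf1 + p_I1/7 - q_C1/6

b2 stroke at Sf1  (Sf1: flow source, stroke at near end)
b3 stroke at J1  (prefer integral on C1)
b0 stroke at J2  (only one flow-in slot at J1)
b1 stroke at R1  (J2: bond 0 brought effort, rest push out)
b4 stroke at I1  (J2: bond 0 brought effort, rest push out)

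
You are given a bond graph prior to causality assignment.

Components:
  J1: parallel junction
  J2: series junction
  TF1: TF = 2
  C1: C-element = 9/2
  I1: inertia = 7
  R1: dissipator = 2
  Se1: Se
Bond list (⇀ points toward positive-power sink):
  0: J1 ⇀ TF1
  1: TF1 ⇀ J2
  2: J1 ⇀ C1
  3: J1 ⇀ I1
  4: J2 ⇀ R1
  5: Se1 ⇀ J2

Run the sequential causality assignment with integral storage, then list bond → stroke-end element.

b5 |J2  (Se1: effort source, stroke at far end)
b2 |J1  (C1 outputs effort q/C1)
b0 |TF1  (J1 effort already set via bond 2)
b3 |I1  (0-jn J1 has e-setter on 2)
b1 |J2  (TF TF1: opposite of bond 0)
b4 |R1  (closing 1-jn rule on J2)

β0 |TF1
β1 |J2
β2 |J1
β3 |I1
β4 |R1
β5 |J2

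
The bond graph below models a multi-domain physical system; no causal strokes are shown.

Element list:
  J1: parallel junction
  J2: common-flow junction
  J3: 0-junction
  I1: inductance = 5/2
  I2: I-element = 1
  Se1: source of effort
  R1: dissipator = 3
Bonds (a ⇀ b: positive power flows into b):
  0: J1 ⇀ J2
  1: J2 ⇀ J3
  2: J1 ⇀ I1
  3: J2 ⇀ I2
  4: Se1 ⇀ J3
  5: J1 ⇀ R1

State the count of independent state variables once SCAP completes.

2  (I1, I2 all integral)

bond 4 stroke at J3  (Se1 (Se) sets effort on bond)
bond 1 stroke at J2  (J3 effort already set via bond 4)
bond 2 stroke at I1  (I1 integral (f out))
bond 3 stroke at I2  (I2 integral (f out))
bond 0 stroke at J2  (J2 flow already set via bond 3)
bond 5 stroke at J1  (only one effort-in slot at J1)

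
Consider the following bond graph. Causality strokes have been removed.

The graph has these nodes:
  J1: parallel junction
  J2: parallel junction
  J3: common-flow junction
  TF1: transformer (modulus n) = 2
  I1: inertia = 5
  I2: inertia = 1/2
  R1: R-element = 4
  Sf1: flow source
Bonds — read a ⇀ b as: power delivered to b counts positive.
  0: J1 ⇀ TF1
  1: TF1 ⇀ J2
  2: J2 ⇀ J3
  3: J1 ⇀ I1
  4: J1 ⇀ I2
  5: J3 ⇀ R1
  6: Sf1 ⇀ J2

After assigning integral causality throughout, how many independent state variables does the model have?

bond 6 →Sf1  (source Sf1 imposes f)
bond 3 →I1  (prefer integral on I1)
bond 4 →I2  (prefer integral on I2)
bond 0 →J1  (J1 needs exactly one e-in)
bond 1 →TF1  (TF1: transformer flips bond 0)
bond 2 →J2  (J2: last free bond brings effort in)
bond 5 →J3  (common-f at J3 fixed by 2)

2  (I1, I2 all integral)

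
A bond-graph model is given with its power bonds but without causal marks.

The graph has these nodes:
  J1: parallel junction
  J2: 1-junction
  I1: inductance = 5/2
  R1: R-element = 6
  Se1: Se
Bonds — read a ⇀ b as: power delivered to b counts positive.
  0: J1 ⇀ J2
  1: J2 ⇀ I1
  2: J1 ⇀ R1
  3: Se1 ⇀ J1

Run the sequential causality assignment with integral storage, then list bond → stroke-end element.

β3 |J1  (Se1 fixes effort; stroke away)
β0 |J2  (common-e at J1 fixed by 3)
β2 |R1  (0-jn J1 has e-setter on 3)
β1 |I1  (J2: last free bond brings flow in)

β0 stroke→J2
β1 stroke→I1
β2 stroke→R1
β3 stroke→J1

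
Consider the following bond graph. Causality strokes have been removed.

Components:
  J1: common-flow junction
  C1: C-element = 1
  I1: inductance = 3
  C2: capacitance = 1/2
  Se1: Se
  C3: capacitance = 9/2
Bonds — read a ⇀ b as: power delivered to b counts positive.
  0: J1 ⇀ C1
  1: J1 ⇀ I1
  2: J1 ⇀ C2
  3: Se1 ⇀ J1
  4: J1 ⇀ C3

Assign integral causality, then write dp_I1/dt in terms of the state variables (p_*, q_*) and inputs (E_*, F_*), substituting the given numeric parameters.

#3 stroke→J1  (source Se1 imposes e)
#0 stroke→J1  (C1 integral (e out))
#1 stroke→I1  (I1 integral (f out))
#2 stroke→J1  (J1: bond 1 brought flow, rest push out)
#4 stroke→J1  (1-jn J1 has f-setter on 1)

dp_I1/dt = E_Se1 - q_C1 - 2*q_C2 - 2*q_C3/9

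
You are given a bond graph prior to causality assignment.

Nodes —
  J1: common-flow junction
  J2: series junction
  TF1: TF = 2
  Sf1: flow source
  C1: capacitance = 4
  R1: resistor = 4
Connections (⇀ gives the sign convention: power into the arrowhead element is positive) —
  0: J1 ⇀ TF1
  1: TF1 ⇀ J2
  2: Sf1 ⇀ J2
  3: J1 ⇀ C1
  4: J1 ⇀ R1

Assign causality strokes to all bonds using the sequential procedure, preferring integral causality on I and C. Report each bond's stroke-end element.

bond 2 →Sf1  (Sf1 fixes flow; stroke at Sf1)
bond 1 →J2  (J2: bond 2 brought flow, rest push out)
bond 0 →TF1  (TF TF1: opposite of bond 1)
bond 3 →J1  (1-jn J1 has f-setter on 0)
bond 4 →J1  (J1: bond 0 brought flow, rest push out)

#0 stroke→TF1
#1 stroke→J2
#2 stroke→Sf1
#3 stroke→J1
#4 stroke→J1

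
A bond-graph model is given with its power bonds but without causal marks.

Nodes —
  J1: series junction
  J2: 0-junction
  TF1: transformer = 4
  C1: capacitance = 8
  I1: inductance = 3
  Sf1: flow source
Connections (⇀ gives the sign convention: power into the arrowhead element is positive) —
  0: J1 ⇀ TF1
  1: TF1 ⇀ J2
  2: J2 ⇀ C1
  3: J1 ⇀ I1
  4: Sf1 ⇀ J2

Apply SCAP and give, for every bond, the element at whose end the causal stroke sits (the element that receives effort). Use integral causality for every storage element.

bond 0 stroke→J1
bond 1 stroke→TF1
bond 2 stroke→J2
bond 3 stroke→I1
bond 4 stroke→Sf1

β4 →Sf1  (source Sf1 imposes f)
β2 →J2  (prefer integral on C1)
β1 →TF1  (J2: bond 2 brought effort, rest push out)
β0 →J1  (TF TF1: opposite of bond 1)
β3 →I1  (only one flow-in slot at J1)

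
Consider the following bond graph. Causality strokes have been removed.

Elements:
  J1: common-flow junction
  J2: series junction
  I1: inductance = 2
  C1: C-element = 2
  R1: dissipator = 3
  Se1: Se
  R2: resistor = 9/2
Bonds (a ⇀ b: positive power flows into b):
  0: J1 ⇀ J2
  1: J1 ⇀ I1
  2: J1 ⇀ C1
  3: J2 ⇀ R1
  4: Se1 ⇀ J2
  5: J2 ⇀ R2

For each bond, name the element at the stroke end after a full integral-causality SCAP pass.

bond 4 stroke at J2  (Se1: effort source, stroke at far end)
bond 1 stroke at I1  (I1 outputs flow p/I1)
bond 0 stroke at J1  (J1 flow already set via bond 1)
bond 2 stroke at J1  (J1: bond 1 brought flow, rest push out)
bond 3 stroke at J2  (1-jn J2 has f-setter on 0)
bond 5 stroke at J2  (J2 flow already set via bond 0)

#0 |J1
#1 |I1
#2 |J1
#3 |J2
#4 |J2
#5 |J2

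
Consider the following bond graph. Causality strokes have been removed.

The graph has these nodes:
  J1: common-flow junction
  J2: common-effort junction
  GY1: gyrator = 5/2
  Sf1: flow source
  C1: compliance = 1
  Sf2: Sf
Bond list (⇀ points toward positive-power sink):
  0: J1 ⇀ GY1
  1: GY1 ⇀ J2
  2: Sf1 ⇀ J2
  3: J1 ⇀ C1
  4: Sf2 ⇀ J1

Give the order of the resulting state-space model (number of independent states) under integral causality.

bond 2 |Sf1  (Sf1 fixes flow; stroke at Sf1)
bond 4 |Sf2  (Sf2: flow source, stroke at near end)
bond 0 |J1  (common-f at J1 fixed by 4)
bond 3 |J1  (J1 flow already set via bond 4)
bond 1 |J2  (closing 0-jn rule on J2)

1  (C1 all integral)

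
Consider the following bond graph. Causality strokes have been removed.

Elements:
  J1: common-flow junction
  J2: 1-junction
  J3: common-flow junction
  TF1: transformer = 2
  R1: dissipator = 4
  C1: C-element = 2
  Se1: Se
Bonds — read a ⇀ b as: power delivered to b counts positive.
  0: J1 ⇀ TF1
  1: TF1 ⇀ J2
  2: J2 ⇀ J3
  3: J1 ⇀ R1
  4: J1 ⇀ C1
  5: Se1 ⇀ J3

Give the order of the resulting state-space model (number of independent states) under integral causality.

1  (C1 all integral)

#5 stroke→J3  (Se1: effort source, stroke at far end)
#2 stroke→J2  (only one flow-in slot at J3)
#1 stroke→TF1  (only one flow-in slot at J2)
#0 stroke→J1  (TF TF1: opposite of bond 1)
#4 stroke→J1  (C1 outputs effort q/C1)
#3 stroke→R1  (J1: last free bond brings flow in)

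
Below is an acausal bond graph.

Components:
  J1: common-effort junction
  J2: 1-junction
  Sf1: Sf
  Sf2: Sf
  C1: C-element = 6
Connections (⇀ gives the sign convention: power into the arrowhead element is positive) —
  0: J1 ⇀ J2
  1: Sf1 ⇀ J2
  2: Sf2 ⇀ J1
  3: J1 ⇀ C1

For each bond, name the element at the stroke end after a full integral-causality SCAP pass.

bond 1 stroke→Sf1  (Sf1 (Sf) sets flow on bond)
bond 2 stroke→Sf2  (Sf2: flow source, stroke at near end)
bond 0 stroke→J2  (J2: bond 1 brought flow, rest push out)
bond 3 stroke→J1  (closing 0-jn rule on J1)

#0 |J2
#1 |Sf1
#2 |Sf2
#3 |J1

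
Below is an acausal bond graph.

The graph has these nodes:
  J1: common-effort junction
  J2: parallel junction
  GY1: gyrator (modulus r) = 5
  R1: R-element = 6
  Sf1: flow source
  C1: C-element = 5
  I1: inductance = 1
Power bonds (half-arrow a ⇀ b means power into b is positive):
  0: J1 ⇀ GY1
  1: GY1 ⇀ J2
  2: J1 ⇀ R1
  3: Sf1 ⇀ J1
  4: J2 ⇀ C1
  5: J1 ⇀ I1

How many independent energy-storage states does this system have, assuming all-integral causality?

b3 |Sf1  (Sf1 fixes flow; stroke at Sf1)
b4 |J2  (C1 integral (e out))
b1 |GY1  (J2 effort already set via bond 4)
b0 |GY1  (GY1 both-in/both-out from 1)
b5 |I1  (prefer integral on I1)
b2 |J1  (J1: last free bond brings effort in)

2  (C1, I1 all integral)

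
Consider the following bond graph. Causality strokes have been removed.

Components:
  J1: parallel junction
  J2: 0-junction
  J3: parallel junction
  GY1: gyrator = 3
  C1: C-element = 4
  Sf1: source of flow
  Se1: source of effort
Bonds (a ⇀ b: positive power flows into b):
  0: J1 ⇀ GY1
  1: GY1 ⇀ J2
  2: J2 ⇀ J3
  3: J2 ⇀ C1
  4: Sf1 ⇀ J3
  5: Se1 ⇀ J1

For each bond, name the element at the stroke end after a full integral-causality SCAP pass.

β4 →Sf1  (Sf1 fixes flow; stroke at Sf1)
β5 →J1  (Se1: effort source, stroke at far end)
β0 →GY1  (0-jn J1 has e-setter on 5)
β2 →J3  (closing 0-jn rule on J3)
β1 →GY1  (GY1: gyrator matches bond 0)
β3 →J2  (closing 0-jn rule on J2)

#0 |GY1
#1 |GY1
#2 |J3
#3 |J2
#4 |Sf1
#5 |J1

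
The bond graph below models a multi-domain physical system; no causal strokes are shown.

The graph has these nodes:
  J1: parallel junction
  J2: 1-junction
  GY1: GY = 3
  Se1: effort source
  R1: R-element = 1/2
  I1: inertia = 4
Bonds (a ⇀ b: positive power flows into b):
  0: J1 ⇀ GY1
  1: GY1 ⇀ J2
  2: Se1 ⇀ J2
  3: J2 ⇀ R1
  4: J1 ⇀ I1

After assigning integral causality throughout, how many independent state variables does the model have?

1  (I1 all integral)

bond 2 →J2  (Se1: effort source, stroke at far end)
bond 4 →I1  (prefer integral on I1)
bond 0 →J1  (J1: last free bond brings effort in)
bond 1 →J2  (GY1: gyrator matches bond 0)
bond 3 →R1  (J2: last free bond brings flow in)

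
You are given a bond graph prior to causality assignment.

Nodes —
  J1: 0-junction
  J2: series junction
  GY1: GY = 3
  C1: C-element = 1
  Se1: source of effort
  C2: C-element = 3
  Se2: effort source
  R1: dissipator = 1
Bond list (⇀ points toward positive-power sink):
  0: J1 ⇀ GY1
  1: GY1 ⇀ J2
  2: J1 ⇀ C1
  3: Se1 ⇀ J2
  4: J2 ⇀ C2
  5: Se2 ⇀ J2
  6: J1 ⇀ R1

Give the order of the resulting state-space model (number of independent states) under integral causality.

b3 stroke at J2  (Se1: effort source, stroke at far end)
b5 stroke at J2  (Se2: effort source, stroke at far end)
b2 stroke at J1  (C1 outputs effort q/C1)
b0 stroke at GY1  (J1: bond 2 brought effort, rest push out)
b6 stroke at R1  (common-e at J1 fixed by 2)
b1 stroke at GY1  (through GY1, causality inverts; strokes same side of GY1)
b4 stroke at J2  (J2: bond 1 brought flow, rest push out)

2  (C1, C2 all integral)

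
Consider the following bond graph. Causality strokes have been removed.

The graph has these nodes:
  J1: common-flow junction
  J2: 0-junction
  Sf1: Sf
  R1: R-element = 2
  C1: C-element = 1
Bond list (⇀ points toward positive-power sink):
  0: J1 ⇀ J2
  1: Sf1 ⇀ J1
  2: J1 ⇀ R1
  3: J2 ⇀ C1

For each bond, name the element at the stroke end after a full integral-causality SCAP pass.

#1 stroke at Sf1  (source Sf1 imposes f)
#0 stroke at J1  (J1 flow already set via bond 1)
#2 stroke at J1  (1-jn J1 has f-setter on 1)
#3 stroke at J2  (closing 0-jn rule on J2)

b0 |J1
b1 |Sf1
b2 |J1
b3 |J2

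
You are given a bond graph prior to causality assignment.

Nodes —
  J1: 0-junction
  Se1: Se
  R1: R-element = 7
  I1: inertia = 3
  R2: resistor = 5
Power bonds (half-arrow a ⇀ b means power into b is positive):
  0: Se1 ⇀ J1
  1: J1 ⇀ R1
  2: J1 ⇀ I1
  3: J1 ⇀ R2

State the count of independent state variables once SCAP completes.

bond 0 stroke at J1  (source Se1 imposes e)
bond 1 stroke at R1  (J1: bond 0 brought effort, rest push out)
bond 2 stroke at I1  (J1: bond 0 brought effort, rest push out)
bond 3 stroke at R2  (J1 effort already set via bond 0)

1  (I1 all integral)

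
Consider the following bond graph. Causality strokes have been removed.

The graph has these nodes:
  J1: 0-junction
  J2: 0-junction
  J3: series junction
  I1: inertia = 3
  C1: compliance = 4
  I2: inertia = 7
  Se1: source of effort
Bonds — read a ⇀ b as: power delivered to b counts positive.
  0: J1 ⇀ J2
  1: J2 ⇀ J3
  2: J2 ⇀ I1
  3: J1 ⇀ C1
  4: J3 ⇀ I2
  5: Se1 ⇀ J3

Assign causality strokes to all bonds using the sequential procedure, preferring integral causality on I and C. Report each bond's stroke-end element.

bond 0 stroke at J2
bond 1 stroke at J3
bond 2 stroke at I1
bond 3 stroke at J1
bond 4 stroke at I2
bond 5 stroke at J3

b5 stroke at J3  (Se1: effort source, stroke at far end)
b2 stroke at I1  (prefer integral on I1)
b3 stroke at J1  (C1: C, integral causality)
b0 stroke at J2  (J1 effort already set via bond 3)
b1 stroke at J3  (J2 effort already set via bond 0)
b4 stroke at I2  (J3 needs exactly one f-in)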